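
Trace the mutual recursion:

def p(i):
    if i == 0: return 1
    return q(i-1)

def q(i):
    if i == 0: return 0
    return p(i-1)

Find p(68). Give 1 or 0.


p(68) = q(67)
q(67) = p(66)
p(66) = q(65)
q(65) = p(64)
p(64) = q(63)
q(63) = p(62)
p(62) = q(61)
q(61) = p(60)
p(60) = q(59)
q(59) = p(58)
p(58) = q(57)
q(57) = p(56)
p(56) = q(55)
q(55) = p(54)
p(54) = q(53)
q(53) = p(52)
p(52) = q(51)
q(51) = p(50)
p(50) = q(49)
q(49) = p(48)
p(48) = q(47)
q(47) = p(46)
p(46) = q(45)
q(45) = p(44)
p(44) = q(43)
q(43) = p(42)
p(42) = q(41)
q(41) = p(40)
p(40) = q(39)
q(39) = p(38)
p(38) = q(37)
q(37) = p(36)
p(36) = q(35)
q(35) = p(34)
p(34) = q(33)
q(33) = p(32)
p(32) = q(31)
q(31) = p(30)
p(30) = q(29)
q(29) = p(28)
p(28) = q(27)
q(27) = p(26)
p(26) = q(25)
q(25) = p(24)
p(24) = q(23)
q(23) = p(22)
p(22) = q(21)
q(21) = p(20)
p(20) = q(19)
q(19) = p(18)
p(18) = q(17)
q(17) = p(16)
p(16) = q(15)
q(15) = p(14)
p(14) = q(13)
q(13) = p(12)
p(12) = q(11)
q(11) = p(10)
p(10) = q(9)
q(9) = p(8)
p(8) = q(7)
q(7) = p(6)
p(6) = q(5)
q(5) = p(4)
p(4) = q(3)
q(3) = p(2)
p(2) = q(1)
q(1) = p(0)
p(0) = 1  (base case)
Result: 1

1


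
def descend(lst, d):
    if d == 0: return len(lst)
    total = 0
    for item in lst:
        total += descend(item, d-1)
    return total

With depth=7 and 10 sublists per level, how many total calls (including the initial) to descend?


At depth 0 (root): 1 call
At depth 1: each of 1 parents calls descend on 10 children = 10 calls
At depth 2: each of 10 parents calls descend on 10 children = 100 calls
At depth 3: each of 100 parents calls descend on 10 children = 1000 calls
At depth 4: each of 1000 parents calls descend on 10 children = 10000 calls
At depth 5: each of 10000 parents calls descend on 10 children = 100000 calls
At depth 6: each of 100000 parents calls descend on 10 children = 1000000 calls
At depth 7: each of 1000000 parents calls descend on 10 children = 10000000 calls
Total: 1 + 10 + 100 + 1000 + 10000 + 100000 + 1000000 + 10000000 = 11111111

11111111


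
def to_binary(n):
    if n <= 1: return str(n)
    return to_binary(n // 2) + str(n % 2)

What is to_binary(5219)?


to_binary(5219) = to_binary(2609) + '1'
to_binary(2609) = to_binary(1304) + '1'
to_binary(1304) = to_binary(652) + '0'
to_binary(652) = to_binary(326) + '0'
to_binary(326) = to_binary(163) + '0'
to_binary(163) = to_binary(81) + '1'
to_binary(81) = to_binary(40) + '1'
to_binary(40) = to_binary(20) + '0'
to_binary(20) = to_binary(10) + '0'
to_binary(10) = to_binary(5) + '0'
to_binary(5) = to_binary(2) + '1'
to_binary(2) = to_binary(1) + '0'
to_binary(1) = '1'  (base case)
Concatenating: '1' + '0' + '1' + '0' + '0' + '0' + '1' + '1' + '0' + '0' + '0' + '1' + '1' = '1010001100011'

1010001100011


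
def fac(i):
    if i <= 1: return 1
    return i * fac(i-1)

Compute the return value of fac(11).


fac(11)
= 11 * fac(10)
= 11 * 10 * fac(9)
= 11 * 10 * 9 * fac(8)
= 11 * 10 * 9 * 8 * fac(7)
= 11 * 10 * 9 * 8 * 7 * fac(6)
= 11 * 10 * 9 * 8 * 7 * 6 * fac(5)
= 11 * 10 * 9 * 8 * 7 * 6 * 5 * fac(4)
= 11 * 10 * 9 * 8 * 7 * 6 * 5 * 4 * fac(3)
= 11 * 10 * 9 * 8 * 7 * 6 * 5 * 4 * 3 * fac(2)
= 11 * 10 * 9 * 8 * 7 * 6 * 5 * 4 * 3 * 2 * fac(1)
= 11 * 10 * 9 * 8 * 7 * 6 * 5 * 4 * 3 * 2 * 1
= 39916800

39916800


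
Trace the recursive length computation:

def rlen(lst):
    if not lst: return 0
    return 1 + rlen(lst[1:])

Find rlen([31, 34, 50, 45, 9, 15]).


rlen([31, 34, 50, 45, 9, 15]) = 1 + rlen([34, 50, 45, 9, 15])
rlen([34, 50, 45, 9, 15]) = 1 + rlen([50, 45, 9, 15])
rlen([50, 45, 9, 15]) = 1 + rlen([45, 9, 15])
rlen([45, 9, 15]) = 1 + rlen([9, 15])
rlen([9, 15]) = 1 + rlen([15])
rlen([15]) = 1 + rlen([])
rlen([]) = 0  (base case)
Unwinding: 1 + 1 + 1 + 1 + 1 + 1 + 0 = 6

6


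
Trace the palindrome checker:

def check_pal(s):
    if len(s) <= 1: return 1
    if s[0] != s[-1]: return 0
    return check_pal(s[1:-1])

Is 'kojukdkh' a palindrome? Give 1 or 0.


check_pal('kojukdkh'): s[0]='k' != s[-1]='h' -> return 0
Result: 0 (not a palindrome)

0


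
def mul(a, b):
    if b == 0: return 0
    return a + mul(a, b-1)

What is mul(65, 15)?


mul(65, 15) = 65 + mul(65, 14)
mul(65, 14) = 65 + mul(65, 13)
mul(65, 13) = 65 + mul(65, 12)
mul(65, 12) = 65 + mul(65, 11)
mul(65, 11) = 65 + mul(65, 10)
mul(65, 10) = 65 + mul(65, 9)
mul(65, 9) = 65 + mul(65, 8)
mul(65, 8) = 65 + mul(65, 7)
mul(65, 7) = 65 + mul(65, 6)
mul(65, 6) = 65 + mul(65, 5)
mul(65, 5) = 65 + mul(65, 4)
mul(65, 4) = 65 + mul(65, 3)
mul(65, 3) = 65 + mul(65, 2)
mul(65, 2) = 65 + mul(65, 1)
mul(65, 1) = 65 + mul(65, 0)
mul(65, 0) = 0  (base case)
Total: 65 + 65 + 65 + 65 + 65 + 65 + 65 + 65 + 65 + 65 + 65 + 65 + 65 + 65 + 65 + 0 = 975

975


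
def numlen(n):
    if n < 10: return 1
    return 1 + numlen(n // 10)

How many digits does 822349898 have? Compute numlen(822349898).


numlen(822349898) = 1 + numlen(82234989)
numlen(82234989) = 1 + numlen(8223498)
numlen(8223498) = 1 + numlen(822349)
numlen(822349) = 1 + numlen(82234)
numlen(82234) = 1 + numlen(8223)
numlen(8223) = 1 + numlen(822)
numlen(822) = 1 + numlen(82)
numlen(82) = 1 + numlen(8)
numlen(8) = 1  (base case: 8 < 10)
Unwinding: 1 + 1 + 1 + 1 + 1 + 1 + 1 + 1 + 1 = 9

9


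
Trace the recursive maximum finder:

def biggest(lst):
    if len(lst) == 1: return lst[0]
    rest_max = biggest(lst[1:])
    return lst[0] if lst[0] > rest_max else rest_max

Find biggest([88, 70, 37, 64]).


biggest([88, 70, 37, 64]): compare 88 with biggest([70, 37, 64])
biggest([70, 37, 64]): compare 70 with biggest([37, 64])
biggest([37, 64]): compare 37 with biggest([64])
biggest([64]) = 64  (base case)
Compare 37 with 64 -> 64
Compare 70 with 64 -> 70
Compare 88 with 70 -> 88

88


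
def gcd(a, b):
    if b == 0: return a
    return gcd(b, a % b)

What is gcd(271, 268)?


gcd(271, 268) = gcd(268, 3)
gcd(268, 3) = gcd(3, 1)
gcd(3, 1) = gcd(1, 0)
gcd(1, 0) = 1  (base case)

1


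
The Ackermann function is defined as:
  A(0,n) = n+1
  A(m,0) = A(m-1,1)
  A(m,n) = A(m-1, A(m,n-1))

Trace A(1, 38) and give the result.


A(1, 38) = A(0, A(1, 37))
  A(1, 37) = A(0, A(1, 36))
    A(1, 36) = A(0, A(1, 35))
      A(1, 35) = A(0, A(1, 34))
        A(1, 34) = A(0, A(1, 33))
          A(1, 33) = A(0, A(1, 32))
          A(1, 32) = A(0, A(1, 31))
          A(1, 31) = A(0, A(1, 30))
          A(1, 30) = A(0, A(1, 29))
          A(1, 29) = A(0, A(1, 28))
          A(1, 28) = A(0, A(1, 27))
          A(1, 27) = A(0, A(1, 26))
          A(1, 26) = A(0, A(1, 25))
          A(1, 25) = A(0, A(1, 24))
          A(1, 24) = A(0, A(1, 23))
          A(1, 23) = A(0, A(1, 22))
          A(1, 22) = A(0, A(1, 21))
          A(1, 21) = A(0, A(1, 20))
          A(1, 20) = A(0, A(1, 19))
          A(1, 19) = A(0, A(1, 18))
          A(1, 18) = A(0, A(1, 17))
          A(1, 17) = A(0, A(1, 16))
          A(1, 16) = A(0, A(1, 15))
          A(1, 15) = A(0, A(1, 14))
          A(1, 14) = A(0, A(1, 13))
... (trace truncated)
Result: A(1, 38) = 40

40


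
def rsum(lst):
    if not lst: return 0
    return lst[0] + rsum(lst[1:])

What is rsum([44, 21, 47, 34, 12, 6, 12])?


rsum([44, 21, 47, 34, 12, 6, 12]) = 44 + rsum([21, 47, 34, 12, 6, 12])
rsum([21, 47, 34, 12, 6, 12]) = 21 + rsum([47, 34, 12, 6, 12])
rsum([47, 34, 12, 6, 12]) = 47 + rsum([34, 12, 6, 12])
rsum([34, 12, 6, 12]) = 34 + rsum([12, 6, 12])
rsum([12, 6, 12]) = 12 + rsum([6, 12])
rsum([6, 12]) = 6 + rsum([12])
rsum([12]) = 12 + rsum([])
rsum([]) = 0  (base case)
Total: 44 + 21 + 47 + 34 + 12 + 6 + 12 + 0 = 176

176


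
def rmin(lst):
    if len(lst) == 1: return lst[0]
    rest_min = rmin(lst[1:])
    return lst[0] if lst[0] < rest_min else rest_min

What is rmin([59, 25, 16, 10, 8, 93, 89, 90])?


rmin([59, 25, 16, 10, 8, 93, 89, 90]): compare 59 with rmin([25, 16, 10, 8, 93, 89, 90])
rmin([25, 16, 10, 8, 93, 89, 90]): compare 25 with rmin([16, 10, 8, 93, 89, 90])
rmin([16, 10, 8, 93, 89, 90]): compare 16 with rmin([10, 8, 93, 89, 90])
rmin([10, 8, 93, 89, 90]): compare 10 with rmin([8, 93, 89, 90])
rmin([8, 93, 89, 90]): compare 8 with rmin([93, 89, 90])
rmin([93, 89, 90]): compare 93 with rmin([89, 90])
rmin([89, 90]): compare 89 with rmin([90])
rmin([90]) = 90  (base case)
Compare 89 with 90 -> 89
Compare 93 with 89 -> 89
Compare 8 with 89 -> 8
Compare 10 with 8 -> 8
Compare 16 with 8 -> 8
Compare 25 with 8 -> 8
Compare 59 with 8 -> 8

8


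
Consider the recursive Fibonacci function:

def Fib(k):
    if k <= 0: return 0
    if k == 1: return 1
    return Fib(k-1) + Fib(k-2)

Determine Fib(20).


Computing Fib(20) bottom-up:
Fib(0) = 0
Fib(1) = 1
Fib(2) = Fib(1) + Fib(0) = 1 + 0 = 1
Fib(3) = Fib(2) + Fib(1) = 1 + 1 = 2
Fib(4) = Fib(3) + Fib(2) = 2 + 1 = 3
Fib(5) = Fib(4) + Fib(3) = 3 + 2 = 5
Fib(6) = Fib(5) + Fib(4) = 5 + 3 = 8
Fib(7) = Fib(6) + Fib(5) = 8 + 5 = 13
Fib(8) = Fib(7) + Fib(6) = 13 + 8 = 21
Fib(9) = Fib(8) + Fib(7) = 21 + 13 = 34
Fib(10) = Fib(9) + Fib(8) = 34 + 21 = 55
Fib(11) = Fib(10) + Fib(9) = 55 + 34 = 89
Fib(12) = Fib(11) + Fib(10) = 89 + 55 = 144
Fib(13) = Fib(12) + Fib(11) = 144 + 89 = 233
Fib(14) = Fib(13) + Fib(12) = 233 + 144 = 377
Fib(15) = Fib(14) + Fib(13) = 377 + 233 = 610
Fib(16) = Fib(15) + Fib(14) = 610 + 377 = 987
Fib(17) = Fib(16) + Fib(15) = 987 + 610 = 1597
Fib(18) = Fib(17) + Fib(16) = 1597 + 987 = 2584
Fib(19) = Fib(18) + Fib(17) = 2584 + 1597 = 4181
Fib(20) = Fib(19) + Fib(18) = 4181 + 2584 = 6765

6765


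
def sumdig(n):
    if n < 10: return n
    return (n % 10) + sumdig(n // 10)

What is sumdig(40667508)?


sumdig(40667508) = 8 + sumdig(4066750)
sumdig(4066750) = 0 + sumdig(406675)
sumdig(406675) = 5 + sumdig(40667)
sumdig(40667) = 7 + sumdig(4066)
sumdig(4066) = 6 + sumdig(406)
sumdig(406) = 6 + sumdig(40)
sumdig(40) = 0 + sumdig(4)
sumdig(4) = 4  (base case)
Total: 8 + 0 + 5 + 7 + 6 + 6 + 0 + 4 = 36

36


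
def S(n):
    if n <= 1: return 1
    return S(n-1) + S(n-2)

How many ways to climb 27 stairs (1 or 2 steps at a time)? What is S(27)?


Building up from base cases:
S(0) = 1
S(1) = 1
S(2) = S(1) + S(0) = 1 + 1 = 2
S(3) = S(2) + S(1) = 2 + 1 = 3
S(4) = S(3) + S(2) = 3 + 2 = 5
S(5) = S(4) + S(3) = 5 + 3 = 8
S(6) = S(5) + S(4) = 8 + 5 = 13
S(7) = S(6) + S(5) = 13 + 8 = 21
S(8) = S(7) + S(6) = 21 + 13 = 34
S(9) = S(8) + S(7) = 34 + 21 = 55
S(10) = S(9) + S(8) = 55 + 34 = 89
S(11) = S(10) + S(9) = 89 + 55 = 144
S(12) = S(11) + S(10) = 144 + 89 = 233
S(13) = S(12) + S(11) = 233 + 144 = 377
S(14) = S(13) + S(12) = 377 + 233 = 610
S(15) = S(14) + S(13) = 610 + 377 = 987
S(16) = S(15) + S(14) = 987 + 610 = 1597
S(17) = S(16) + S(15) = 1597 + 987 = 2584
S(18) = S(17) + S(16) = 2584 + 1597 = 4181
S(19) = S(18) + S(17) = 4181 + 2584 = 6765
S(20) = S(19) + S(18) = 6765 + 4181 = 10946
S(21) = S(20) + S(19) = 10946 + 6765 = 17711
S(22) = S(21) + S(20) = 17711 + 10946 = 28657
S(23) = S(22) + S(21) = 28657 + 17711 = 46368
S(24) = S(23) + S(22) = 46368 + 28657 = 75025
S(25) = S(24) + S(23) = 75025 + 46368 = 121393
S(26) = S(25) + S(24) = 121393 + 75025 = 196418
S(27) = S(26) + S(25) = 196418 + 121393 = 317811

317811


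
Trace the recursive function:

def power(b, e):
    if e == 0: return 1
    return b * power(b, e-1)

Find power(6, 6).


power(6, 6)
= 6 * power(6, 5)
= 6 * 6 * power(6, 4)
= 6 * 6 * 6 * power(6, 3)
= 6 * 6 * 6 * 6 * power(6, 2)
= 6 * 6 * 6 * 6 * 6 * power(6, 1)
= 6 * 6 * 6 * 6 * 6 * 6 * power(6, 0)
= 6 * 6 * 6 * 6 * 6 * 6 * 1
= 46656

46656


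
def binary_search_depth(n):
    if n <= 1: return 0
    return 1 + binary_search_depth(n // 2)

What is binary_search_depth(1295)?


1295 / 2 = 647
647 / 2 = 323
323 / 2 = 161
161 / 2 = 80
80 / 2 = 40
40 / 2 = 20
20 / 2 = 10
10 / 2 = 5
5 / 2 = 2
2 / 2 = 1
Reached 1 after 10 halvings

10


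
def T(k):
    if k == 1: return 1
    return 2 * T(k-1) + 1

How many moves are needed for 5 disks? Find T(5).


T(5) = 2 * T(4) + 1
T(4) = 2 * T(3) + 1
T(3) = 2 * T(2) + 1
T(2) = 2 * T(1) + 1
T(1) = 1  (base case)
T(2) = 2 * 1 + 1 = 3
T(3) = 2 * 3 + 1 = 7
T(4) = 2 * 7 + 1 = 15
T(5) = 2 * 15 + 1 = 31

31


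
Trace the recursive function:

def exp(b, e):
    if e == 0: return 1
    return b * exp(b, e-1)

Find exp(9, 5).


exp(9, 5)
= 9 * exp(9, 4)
= 9 * 9 * exp(9, 3)
= 9 * 9 * 9 * exp(9, 2)
= 9 * 9 * 9 * 9 * exp(9, 1)
= 9 * 9 * 9 * 9 * 9 * exp(9, 0)
= 9 * 9 * 9 * 9 * 9 * 1
= 59049

59049


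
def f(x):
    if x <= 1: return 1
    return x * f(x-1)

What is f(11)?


f(11)
= 11 * f(10)
= 11 * 10 * f(9)
= 11 * 10 * 9 * f(8)
= 11 * 10 * 9 * 8 * f(7)
= 11 * 10 * 9 * 8 * 7 * f(6)
= 11 * 10 * 9 * 8 * 7 * 6 * f(5)
= 11 * 10 * 9 * 8 * 7 * 6 * 5 * f(4)
= 11 * 10 * 9 * 8 * 7 * 6 * 5 * 4 * f(3)
= 11 * 10 * 9 * 8 * 7 * 6 * 5 * 4 * 3 * f(2)
= 11 * 10 * 9 * 8 * 7 * 6 * 5 * 4 * 3 * 2 * f(1)
= 11 * 10 * 9 * 8 * 7 * 6 * 5 * 4 * 3 * 2 * 1
= 39916800

39916800


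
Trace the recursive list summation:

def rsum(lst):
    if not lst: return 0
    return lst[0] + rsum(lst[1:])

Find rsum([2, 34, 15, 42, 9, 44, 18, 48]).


rsum([2, 34, 15, 42, 9, 44, 18, 48]) = 2 + rsum([34, 15, 42, 9, 44, 18, 48])
rsum([34, 15, 42, 9, 44, 18, 48]) = 34 + rsum([15, 42, 9, 44, 18, 48])
rsum([15, 42, 9, 44, 18, 48]) = 15 + rsum([42, 9, 44, 18, 48])
rsum([42, 9, 44, 18, 48]) = 42 + rsum([9, 44, 18, 48])
rsum([9, 44, 18, 48]) = 9 + rsum([44, 18, 48])
rsum([44, 18, 48]) = 44 + rsum([18, 48])
rsum([18, 48]) = 18 + rsum([48])
rsum([48]) = 48 + rsum([])
rsum([]) = 0  (base case)
Total: 2 + 34 + 15 + 42 + 9 + 44 + 18 + 48 + 0 = 212

212


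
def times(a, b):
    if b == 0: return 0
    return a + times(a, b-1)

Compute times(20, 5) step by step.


times(20, 5) = 20 + times(20, 4)
times(20, 4) = 20 + times(20, 3)
times(20, 3) = 20 + times(20, 2)
times(20, 2) = 20 + times(20, 1)
times(20, 1) = 20 + times(20, 0)
times(20, 0) = 0  (base case)
Total: 20 + 20 + 20 + 20 + 20 + 0 = 100

100


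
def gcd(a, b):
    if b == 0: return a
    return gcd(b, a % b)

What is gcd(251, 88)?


gcd(251, 88) = gcd(88, 75)
gcd(88, 75) = gcd(75, 13)
gcd(75, 13) = gcd(13, 10)
gcd(13, 10) = gcd(10, 3)
gcd(10, 3) = gcd(3, 1)
gcd(3, 1) = gcd(1, 0)
gcd(1, 0) = 1  (base case)

1


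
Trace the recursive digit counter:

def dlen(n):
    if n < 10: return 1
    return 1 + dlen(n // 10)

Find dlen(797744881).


dlen(797744881) = 1 + dlen(79774488)
dlen(79774488) = 1 + dlen(7977448)
dlen(7977448) = 1 + dlen(797744)
dlen(797744) = 1 + dlen(79774)
dlen(79774) = 1 + dlen(7977)
dlen(7977) = 1 + dlen(797)
dlen(797) = 1 + dlen(79)
dlen(79) = 1 + dlen(7)
dlen(7) = 1  (base case: 7 < 10)
Unwinding: 1 + 1 + 1 + 1 + 1 + 1 + 1 + 1 + 1 = 9

9


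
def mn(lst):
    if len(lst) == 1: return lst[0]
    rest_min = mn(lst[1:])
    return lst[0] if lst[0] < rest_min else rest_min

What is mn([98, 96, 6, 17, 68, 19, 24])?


mn([98, 96, 6, 17, 68, 19, 24]): compare 98 with mn([96, 6, 17, 68, 19, 24])
mn([96, 6, 17, 68, 19, 24]): compare 96 with mn([6, 17, 68, 19, 24])
mn([6, 17, 68, 19, 24]): compare 6 with mn([17, 68, 19, 24])
mn([17, 68, 19, 24]): compare 17 with mn([68, 19, 24])
mn([68, 19, 24]): compare 68 with mn([19, 24])
mn([19, 24]): compare 19 with mn([24])
mn([24]) = 24  (base case)
Compare 19 with 24 -> 19
Compare 68 with 19 -> 19
Compare 17 with 19 -> 17
Compare 6 with 17 -> 6
Compare 96 with 6 -> 6
Compare 98 with 6 -> 6

6


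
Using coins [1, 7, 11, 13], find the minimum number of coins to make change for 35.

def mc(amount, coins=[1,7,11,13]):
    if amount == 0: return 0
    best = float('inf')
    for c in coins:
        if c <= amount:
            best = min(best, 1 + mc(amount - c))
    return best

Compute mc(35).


Building up with DP:
mc(0) = 0
mc(1) = min(1+mc(0)=1+0=1) = 1
mc(2) = min(1+mc(1)=1+1=2) = 2
mc(3) = min(1+mc(2)=1+2=3) = 3
mc(4) = min(1+mc(3)=1+3=4) = 4
mc(5) = min(1+mc(4)=1+4=5) = 5
mc(6) = min(1+mc(5)=1+5=6) = 6
mc(7) = min(1+mc(6)=1+6=7, 1+mc(0)=1+0=1) = 1
mc(8) = min(1+mc(7)=1+1=2, 1+mc(1)=1+1=2) = 2
mc(9) = min(1+mc(8)=1+2=3, 1+mc(2)=1+2=3) = 3
mc(10) = min(1+mc(9)=1+3=4, 1+mc(3)=1+3=4) = 4
mc(11) = min(1+mc(10)=1+4=5, 1+mc(4)=1+4=5, 1+mc(0)=1+0=1) = 1
mc(12) = min(1+mc(11)=1+1=2, 1+mc(5)=1+5=6, 1+mc(1)=1+1=2) = 2
mc(13) = min(1+mc(12)=1+2=3, 1+mc(6)=1+6=7, 1+mc(2)=1+2=3, 1+mc(0)=1+0=1) = 1
mc(14) = min(1+mc(13)=1+1=2, 1+mc(7)=1+1=2, 1+mc(3)=1+3=4, 1+mc(1)=1+1=2) = 2
mc(15) = min(1+mc(14)=1+2=3, 1+mc(8)=1+2=3, 1+mc(4)=1+4=5, 1+mc(2)=1+2=3) = 3
mc(16) = min(1+mc(15)=1+3=4, 1+mc(9)=1+3=4, 1+mc(5)=1+5=6, 1+mc(3)=1+3=4) = 4
mc(17) = min(1+mc(16)=1+4=5, 1+mc(10)=1+4=5, 1+mc(6)=1+6=7, 1+mc(4)=1+4=5) = 5
mc(18) = min(1+mc(17)=1+5=6, 1+mc(11)=1+1=2, 1+mc(7)=1+1=2, 1+mc(5)=1+5=6) = 2
mc(19) = min(1+mc(18)=1+2=3, 1+mc(12)=1+2=3, 1+mc(8)=1+2=3, 1+mc(6)=1+6=7) = 3
mc(20) = min(1+mc(19)=1+3=4, 1+mc(13)=1+1=2, 1+mc(9)=1+3=4, 1+mc(7)=1+1=2) = 2
mc(21) = min(1+mc(20)=1+2=3, 1+mc(14)=1+2=3, 1+mc(10)=1+4=5, 1+mc(8)=1+2=3) = 3
mc(22) = min(1+mc(21)=1+3=4, 1+mc(15)=1+3=4, 1+mc(11)=1+1=2, 1+mc(9)=1+3=4) = 2
mc(23) = min(1+mc(22)=1+2=3, 1+mc(16)=1+4=5, 1+mc(12)=1+2=3, 1+mc(10)=1+4=5) = 3
mc(24) = min(1+mc(23)=1+3=4, 1+mc(17)=1+5=6, 1+mc(13)=1+1=2, 1+mc(11)=1+1=2) = 2
mc(25) = min(1+mc(24)=1+2=3, 1+mc(18)=1+2=3, 1+mc(14)=1+2=3, 1+mc(12)=1+2=3) = 3
mc(26) = min(1+mc(25)=1+3=4, 1+mc(19)=1+3=4, 1+mc(15)=1+3=4, 1+mc(13)=1+1=2) = 2
mc(27) = min(1+mc(26)=1+2=3, 1+mc(20)=1+2=3, 1+mc(16)=1+4=5, 1+mc(14)=1+2=3) = 3
mc(28) = min(1+mc(27)=1+3=4, 1+mc(21)=1+3=4, 1+mc(17)=1+5=6, 1+mc(15)=1+3=4) = 4
mc(29) = min(1+mc(28)=1+4=5, 1+mc(22)=1+2=3, 1+mc(18)=1+2=3, 1+mc(16)=1+4=5) = 3
mc(30) = min(1+mc(29)=1+3=4, 1+mc(23)=1+3=4, 1+mc(19)=1+3=4, 1+mc(17)=1+5=6) = 4
mc(31) = min(1+mc(30)=1+4=5, 1+mc(24)=1+2=3, 1+mc(20)=1+2=3, 1+mc(18)=1+2=3) = 3
mc(32) = min(1+mc(31)=1+3=4, 1+mc(25)=1+3=4, 1+mc(21)=1+3=4, 1+mc(19)=1+3=4) = 4
mc(33) = min(1+mc(32)=1+4=5, 1+mc(26)=1+2=3, 1+mc(22)=1+2=3, 1+mc(20)=1+2=3) = 3
mc(34) = min(1+mc(33)=1+3=4, 1+mc(27)=1+3=4, 1+mc(23)=1+3=4, 1+mc(21)=1+3=4) = 4
mc(35) = min(1+mc(34)=1+4=5, 1+mc(28)=1+4=5, 1+mc(24)=1+2=3, 1+mc(22)=1+2=3) = 3

3


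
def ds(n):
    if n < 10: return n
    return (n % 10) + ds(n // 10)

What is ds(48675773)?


ds(48675773) = 3 + ds(4867577)
ds(4867577) = 7 + ds(486757)
ds(486757) = 7 + ds(48675)
ds(48675) = 5 + ds(4867)
ds(4867) = 7 + ds(486)
ds(486) = 6 + ds(48)
ds(48) = 8 + ds(4)
ds(4) = 4  (base case)
Total: 3 + 7 + 7 + 5 + 7 + 6 + 8 + 4 = 47

47


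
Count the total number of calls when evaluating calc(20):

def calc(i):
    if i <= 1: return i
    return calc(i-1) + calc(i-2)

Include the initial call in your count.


Let C(n) = total calls for calc(n)
C(0) = 1, C(1) = 1
C(2) = 1 + C(1) + C(0) = 1 + 1 + 1 = 3
C(3) = 1 + C(2) + C(1) = 1 + 3 + 1 = 5
C(4) = 1 + C(3) + C(2) = 1 + 5 + 3 = 9
C(5) = 1 + C(4) + C(3) = 1 + 9 + 5 = 15
C(6) = 1 + C(5) + C(4) = 1 + 15 + 9 = 25
C(7) = 1 + C(6) + C(5) = 1 + 25 + 15 = 41
C(8) = 1 + C(7) + C(6) = 1 + 41 + 25 = 67
C(9) = 1 + C(8) + C(7) = 1 + 67 + 41 = 109
C(10) = 1 + C(9) + C(8) = 1 + 109 + 67 = 177
C(11) = 1 + C(10) + C(9) = 1 + 177 + 109 = 287
C(12) = 1 + C(11) + C(10) = 1 + 287 + 177 = 465
C(13) = 1 + C(12) + C(11) = 1 + 465 + 287 = 753
C(14) = 1 + C(13) + C(12) = 1 + 753 + 465 = 1219
C(15) = 1 + C(14) + C(13) = 1 + 1219 + 753 = 1973
C(16) = 1 + C(15) + C(14) = 1 + 1973 + 1219 = 3193
C(17) = 1 + C(16) + C(15) = 1 + 3193 + 1973 = 5167
C(18) = 1 + C(17) + C(16) = 1 + 5167 + 3193 = 8361
C(19) = 1 + C(18) + C(17) = 1 + 8361 + 5167 = 13529
C(20) = 1 + C(19) + C(18) = 1 + 13529 + 8361 = 21891

21891


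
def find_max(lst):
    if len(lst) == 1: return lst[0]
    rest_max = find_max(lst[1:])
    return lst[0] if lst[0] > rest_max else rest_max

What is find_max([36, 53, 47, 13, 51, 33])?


find_max([36, 53, 47, 13, 51, 33]): compare 36 with find_max([53, 47, 13, 51, 33])
find_max([53, 47, 13, 51, 33]): compare 53 with find_max([47, 13, 51, 33])
find_max([47, 13, 51, 33]): compare 47 with find_max([13, 51, 33])
find_max([13, 51, 33]): compare 13 with find_max([51, 33])
find_max([51, 33]): compare 51 with find_max([33])
find_max([33]) = 33  (base case)
Compare 51 with 33 -> 51
Compare 13 with 51 -> 51
Compare 47 with 51 -> 51
Compare 53 with 51 -> 53
Compare 36 with 53 -> 53

53


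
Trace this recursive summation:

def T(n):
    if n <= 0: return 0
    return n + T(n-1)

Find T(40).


T(40)
= 40 + 39 + 38 + 37 + 36 + 35 + 34 + 33 + 32 + 31 + 30 + 29 + 28 + 27 + 26 + 25 + 24 + 23 + 22 + 21 + 20 + 19 + 18 + 17 + 16 + 15 + 14 + 13 + 12 + 11 + 10 + 9 + 8 + 7 + 6 + 5 + 4 + 3 + 2 + 1 + T(0)
= 40 + 39 + 38 + 37 + 36 + 35 + 34 + 33 + 32 + 31 + 30 + 29 + 28 + 27 + 26 + 25 + 24 + 23 + 22 + 21 + 20 + 19 + 18 + 17 + 16 + 15 + 14 + 13 + 12 + 11 + 10 + 9 + 8 + 7 + 6 + 5 + 4 + 3 + 2 + 1 + 0
= 820

820


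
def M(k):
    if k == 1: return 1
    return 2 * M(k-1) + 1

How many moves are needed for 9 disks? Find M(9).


M(9) = 2 * M(8) + 1
M(8) = 2 * M(7) + 1
M(7) = 2 * M(6) + 1
M(6) = 2 * M(5) + 1
M(5) = 2 * M(4) + 1
M(4) = 2 * M(3) + 1
M(3) = 2 * M(2) + 1
M(2) = 2 * M(1) + 1
M(1) = 1  (base case)
M(2) = 2 * 1 + 1 = 3
M(3) = 2 * 3 + 1 = 7
M(4) = 2 * 7 + 1 = 15
M(5) = 2 * 15 + 1 = 31
M(6) = 2 * 31 + 1 = 63
M(7) = 2 * 63 + 1 = 127
M(8) = 2 * 127 + 1 = 255
M(9) = 2 * 255 + 1 = 511

511


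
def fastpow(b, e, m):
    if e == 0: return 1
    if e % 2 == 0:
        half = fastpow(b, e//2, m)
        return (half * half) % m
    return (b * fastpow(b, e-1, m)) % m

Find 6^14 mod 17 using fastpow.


fastpow(6, 14, 17): e is even, compute fastpow(6, 7, 17)
  fastpow(6, 7, 17): e is odd, compute fastpow(6, 6, 17)
    fastpow(6, 6, 17): e is even, compute fastpow(6, 3, 17)
      fastpow(6, 3, 17): e is odd, compute fastpow(6, 2, 17)
        fastpow(6, 2, 17): e is even, compute fastpow(6, 1, 17)
          fastpow(6, 1, 17): e is odd, compute fastpow(6, 0, 17)
          fastpow(6, 0, 17) = 1
          (6 * 1) % 17 = 6
        half=6, (6*6) % 17 = 2
      (6 * 2) % 17 = 12
    half=12, (12*12) % 17 = 8
  (6 * 8) % 17 = 14
half=14, (14*14) % 17 = 9

9


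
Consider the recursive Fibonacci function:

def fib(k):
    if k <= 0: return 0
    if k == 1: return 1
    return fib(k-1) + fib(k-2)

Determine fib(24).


Computing fib(24) bottom-up:
fib(0) = 0
fib(1) = 1
fib(2) = fib(1) + fib(0) = 1 + 0 = 1
fib(3) = fib(2) + fib(1) = 1 + 1 = 2
fib(4) = fib(3) + fib(2) = 2 + 1 = 3
fib(5) = fib(4) + fib(3) = 3 + 2 = 5
fib(6) = fib(5) + fib(4) = 5 + 3 = 8
fib(7) = fib(6) + fib(5) = 8 + 5 = 13
fib(8) = fib(7) + fib(6) = 13 + 8 = 21
fib(9) = fib(8) + fib(7) = 21 + 13 = 34
fib(10) = fib(9) + fib(8) = 34 + 21 = 55
fib(11) = fib(10) + fib(9) = 55 + 34 = 89
fib(12) = fib(11) + fib(10) = 89 + 55 = 144
fib(13) = fib(12) + fib(11) = 144 + 89 = 233
fib(14) = fib(13) + fib(12) = 233 + 144 = 377
fib(15) = fib(14) + fib(13) = 377 + 233 = 610
fib(16) = fib(15) + fib(14) = 610 + 377 = 987
fib(17) = fib(16) + fib(15) = 987 + 610 = 1597
fib(18) = fib(17) + fib(16) = 1597 + 987 = 2584
fib(19) = fib(18) + fib(17) = 2584 + 1597 = 4181
fib(20) = fib(19) + fib(18) = 4181 + 2584 = 6765
fib(21) = fib(20) + fib(19) = 6765 + 4181 = 10946
fib(22) = fib(21) + fib(20) = 10946 + 6765 = 17711
fib(23) = fib(22) + fib(21) = 17711 + 10946 = 28657
fib(24) = fib(23) + fib(22) = 28657 + 17711 = 46368

46368


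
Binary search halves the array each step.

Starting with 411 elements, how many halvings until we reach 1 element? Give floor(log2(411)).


411 / 2 = 205
205 / 2 = 102
102 / 2 = 51
51 / 2 = 25
25 / 2 = 12
12 / 2 = 6
6 / 2 = 3
3 / 2 = 1
Reached 1 after 8 halvings

8


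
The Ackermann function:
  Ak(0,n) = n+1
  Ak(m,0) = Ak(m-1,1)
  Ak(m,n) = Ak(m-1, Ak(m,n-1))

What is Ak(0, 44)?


Ak(0, 44) = 45
Result: Ak(0, 44) = 45

45


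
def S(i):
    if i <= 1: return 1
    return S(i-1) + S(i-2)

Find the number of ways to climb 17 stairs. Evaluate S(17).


Building up from base cases:
S(0) = 1
S(1) = 1
S(2) = S(1) + S(0) = 1 + 1 = 2
S(3) = S(2) + S(1) = 2 + 1 = 3
S(4) = S(3) + S(2) = 3 + 2 = 5
S(5) = S(4) + S(3) = 5 + 3 = 8
S(6) = S(5) + S(4) = 8 + 5 = 13
S(7) = S(6) + S(5) = 13 + 8 = 21
S(8) = S(7) + S(6) = 21 + 13 = 34
S(9) = S(8) + S(7) = 34 + 21 = 55
S(10) = S(9) + S(8) = 55 + 34 = 89
S(11) = S(10) + S(9) = 89 + 55 = 144
S(12) = S(11) + S(10) = 144 + 89 = 233
S(13) = S(12) + S(11) = 233 + 144 = 377
S(14) = S(13) + S(12) = 377 + 233 = 610
S(15) = S(14) + S(13) = 610 + 377 = 987
S(16) = S(15) + S(14) = 987 + 610 = 1597
S(17) = S(16) + S(15) = 1597 + 987 = 2584

2584


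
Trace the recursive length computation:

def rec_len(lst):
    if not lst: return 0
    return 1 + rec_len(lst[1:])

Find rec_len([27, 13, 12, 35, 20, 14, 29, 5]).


rec_len([27, 13, 12, 35, 20, 14, 29, 5]) = 1 + rec_len([13, 12, 35, 20, 14, 29, 5])
rec_len([13, 12, 35, 20, 14, 29, 5]) = 1 + rec_len([12, 35, 20, 14, 29, 5])
rec_len([12, 35, 20, 14, 29, 5]) = 1 + rec_len([35, 20, 14, 29, 5])
rec_len([35, 20, 14, 29, 5]) = 1 + rec_len([20, 14, 29, 5])
rec_len([20, 14, 29, 5]) = 1 + rec_len([14, 29, 5])
rec_len([14, 29, 5]) = 1 + rec_len([29, 5])
rec_len([29, 5]) = 1 + rec_len([5])
rec_len([5]) = 1 + rec_len([])
rec_len([]) = 0  (base case)
Unwinding: 1 + 1 + 1 + 1 + 1 + 1 + 1 + 1 + 0 = 8

8


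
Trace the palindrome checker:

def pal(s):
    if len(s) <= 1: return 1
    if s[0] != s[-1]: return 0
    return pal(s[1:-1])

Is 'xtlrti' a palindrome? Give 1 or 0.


pal('xtlrti'): s[0]='x' != s[-1]='i' -> return 0
Result: 0 (not a palindrome)

0


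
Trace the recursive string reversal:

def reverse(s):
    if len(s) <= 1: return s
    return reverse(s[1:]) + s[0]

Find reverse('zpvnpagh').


reverse('zpvnpagh') = reverse('pvnpagh') + 'z'
reverse('pvnpagh') = reverse('vnpagh') + 'p'
reverse('vnpagh') = reverse('npagh') + 'v'
reverse('npagh') = reverse('pagh') + 'n'
reverse('pagh') = reverse('agh') + 'p'
reverse('agh') = reverse('gh') + 'a'
reverse('gh') = reverse('h') + 'g'
reverse('h') = 'h'  (base case)
Concatenating: 'h' + 'g' + 'a' + 'p' + 'n' + 'v' + 'p' + 'z' = 'hgapnvpz'

hgapnvpz


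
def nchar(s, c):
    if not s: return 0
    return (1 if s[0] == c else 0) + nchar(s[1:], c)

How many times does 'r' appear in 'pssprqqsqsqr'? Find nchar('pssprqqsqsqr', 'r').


s[0]='p' != 'r' -> 0
s[0]='s' != 'r' -> 0
s[0]='s' != 'r' -> 0
s[0]='p' != 'r' -> 0
s[0]='r' == 'r' -> 1
s[0]='q' != 'r' -> 0
s[0]='q' != 'r' -> 0
s[0]='s' != 'r' -> 0
s[0]='q' != 'r' -> 0
s[0]='s' != 'r' -> 0
s[0]='q' != 'r' -> 0
s[0]='r' == 'r' -> 1
Sum: 0 + 0 + 0 + 0 + 1 + 0 + 0 + 0 + 0 + 0 + 0 + 1 = 2

2


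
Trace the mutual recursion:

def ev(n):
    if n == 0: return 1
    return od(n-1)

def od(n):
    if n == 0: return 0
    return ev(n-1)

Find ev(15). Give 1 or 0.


ev(15) = od(14)
od(14) = ev(13)
ev(13) = od(12)
od(12) = ev(11)
ev(11) = od(10)
od(10) = ev(9)
ev(9) = od(8)
od(8) = ev(7)
ev(7) = od(6)
od(6) = ev(5)
ev(5) = od(4)
od(4) = ev(3)
ev(3) = od(2)
od(2) = ev(1)
ev(1) = od(0)
od(0) = 0  (base case)
Result: 0

0


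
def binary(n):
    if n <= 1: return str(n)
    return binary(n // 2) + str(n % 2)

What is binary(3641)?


binary(3641) = binary(1820) + '1'
binary(1820) = binary(910) + '0'
binary(910) = binary(455) + '0'
binary(455) = binary(227) + '1'
binary(227) = binary(113) + '1'
binary(113) = binary(56) + '1'
binary(56) = binary(28) + '0'
binary(28) = binary(14) + '0'
binary(14) = binary(7) + '0'
binary(7) = binary(3) + '1'
binary(3) = binary(1) + '1'
binary(1) = '1'  (base case)
Concatenating: '1' + '1' + '1' + '0' + '0' + '0' + '1' + '1' + '1' + '0' + '0' + '1' = '111000111001'

111000111001


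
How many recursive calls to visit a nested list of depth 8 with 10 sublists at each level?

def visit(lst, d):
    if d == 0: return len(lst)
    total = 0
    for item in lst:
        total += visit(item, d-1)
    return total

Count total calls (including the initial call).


At depth 0 (root): 1 call
At depth 1: each of 1 parents calls visit on 10 children = 10 calls
At depth 2: each of 10 parents calls visit on 10 children = 100 calls
At depth 3: each of 100 parents calls visit on 10 children = 1000 calls
At depth 4: each of 1000 parents calls visit on 10 children = 10000 calls
At depth 5: each of 10000 parents calls visit on 10 children = 100000 calls
At depth 6: each of 100000 parents calls visit on 10 children = 1000000 calls
At depth 7: each of 1000000 parents calls visit on 10 children = 10000000 calls
At depth 8: each of 10000000 parents calls visit on 10 children = 100000000 calls
Total: 1 + 10 + 100 + 1000 + 10000 + 100000 + 1000000 + 10000000 + 100000000 = 111111111

111111111


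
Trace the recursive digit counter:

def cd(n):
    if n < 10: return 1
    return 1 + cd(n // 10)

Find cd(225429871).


cd(225429871) = 1 + cd(22542987)
cd(22542987) = 1 + cd(2254298)
cd(2254298) = 1 + cd(225429)
cd(225429) = 1 + cd(22542)
cd(22542) = 1 + cd(2254)
cd(2254) = 1 + cd(225)
cd(225) = 1 + cd(22)
cd(22) = 1 + cd(2)
cd(2) = 1  (base case: 2 < 10)
Unwinding: 1 + 1 + 1 + 1 + 1 + 1 + 1 + 1 + 1 = 9

9


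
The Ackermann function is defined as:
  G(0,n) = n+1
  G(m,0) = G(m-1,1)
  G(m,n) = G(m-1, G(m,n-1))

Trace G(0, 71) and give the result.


G(0, 71) = 72
Result: G(0, 71) = 72

72


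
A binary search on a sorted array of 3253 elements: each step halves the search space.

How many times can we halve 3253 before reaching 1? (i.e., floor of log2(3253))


3253 / 2 = 1626
1626 / 2 = 813
813 / 2 = 406
406 / 2 = 203
203 / 2 = 101
101 / 2 = 50
50 / 2 = 25
25 / 2 = 12
12 / 2 = 6
6 / 2 = 3
3 / 2 = 1
Reached 1 after 11 halvings

11


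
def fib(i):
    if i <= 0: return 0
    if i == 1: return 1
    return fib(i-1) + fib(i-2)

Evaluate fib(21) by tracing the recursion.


Computing fib(21) bottom-up:
fib(0) = 0
fib(1) = 1
fib(2) = fib(1) + fib(0) = 1 + 0 = 1
fib(3) = fib(2) + fib(1) = 1 + 1 = 2
fib(4) = fib(3) + fib(2) = 2 + 1 = 3
fib(5) = fib(4) + fib(3) = 3 + 2 = 5
fib(6) = fib(5) + fib(4) = 5 + 3 = 8
fib(7) = fib(6) + fib(5) = 8 + 5 = 13
fib(8) = fib(7) + fib(6) = 13 + 8 = 21
fib(9) = fib(8) + fib(7) = 21 + 13 = 34
fib(10) = fib(9) + fib(8) = 34 + 21 = 55
fib(11) = fib(10) + fib(9) = 55 + 34 = 89
fib(12) = fib(11) + fib(10) = 89 + 55 = 144
fib(13) = fib(12) + fib(11) = 144 + 89 = 233
fib(14) = fib(13) + fib(12) = 233 + 144 = 377
fib(15) = fib(14) + fib(13) = 377 + 233 = 610
fib(16) = fib(15) + fib(14) = 610 + 377 = 987
fib(17) = fib(16) + fib(15) = 987 + 610 = 1597
fib(18) = fib(17) + fib(16) = 1597 + 987 = 2584
fib(19) = fib(18) + fib(17) = 2584 + 1597 = 4181
fib(20) = fib(19) + fib(18) = 4181 + 2584 = 6765
fib(21) = fib(20) + fib(19) = 6765 + 4181 = 10946

10946


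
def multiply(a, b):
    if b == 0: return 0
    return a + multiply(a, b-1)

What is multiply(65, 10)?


multiply(65, 10) = 65 + multiply(65, 9)
multiply(65, 9) = 65 + multiply(65, 8)
multiply(65, 8) = 65 + multiply(65, 7)
multiply(65, 7) = 65 + multiply(65, 6)
multiply(65, 6) = 65 + multiply(65, 5)
multiply(65, 5) = 65 + multiply(65, 4)
multiply(65, 4) = 65 + multiply(65, 3)
multiply(65, 3) = 65 + multiply(65, 2)
multiply(65, 2) = 65 + multiply(65, 1)
multiply(65, 1) = 65 + multiply(65, 0)
multiply(65, 0) = 0  (base case)
Total: 65 + 65 + 65 + 65 + 65 + 65 + 65 + 65 + 65 + 65 + 0 = 650

650


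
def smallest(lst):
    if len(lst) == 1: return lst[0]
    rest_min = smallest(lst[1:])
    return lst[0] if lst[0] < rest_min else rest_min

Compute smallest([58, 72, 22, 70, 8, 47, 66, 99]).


smallest([58, 72, 22, 70, 8, 47, 66, 99]): compare 58 with smallest([72, 22, 70, 8, 47, 66, 99])
smallest([72, 22, 70, 8, 47, 66, 99]): compare 72 with smallest([22, 70, 8, 47, 66, 99])
smallest([22, 70, 8, 47, 66, 99]): compare 22 with smallest([70, 8, 47, 66, 99])
smallest([70, 8, 47, 66, 99]): compare 70 with smallest([8, 47, 66, 99])
smallest([8, 47, 66, 99]): compare 8 with smallest([47, 66, 99])
smallest([47, 66, 99]): compare 47 with smallest([66, 99])
smallest([66, 99]): compare 66 with smallest([99])
smallest([99]) = 99  (base case)
Compare 66 with 99 -> 66
Compare 47 with 66 -> 47
Compare 8 with 47 -> 8
Compare 70 with 8 -> 8
Compare 22 with 8 -> 8
Compare 72 with 8 -> 8
Compare 58 with 8 -> 8

8


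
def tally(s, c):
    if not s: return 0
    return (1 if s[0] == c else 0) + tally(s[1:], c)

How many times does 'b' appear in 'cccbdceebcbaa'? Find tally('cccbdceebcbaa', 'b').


s[0]='c' != 'b' -> 0
s[0]='c' != 'b' -> 0
s[0]='c' != 'b' -> 0
s[0]='b' == 'b' -> 1
s[0]='d' != 'b' -> 0
s[0]='c' != 'b' -> 0
s[0]='e' != 'b' -> 0
s[0]='e' != 'b' -> 0
s[0]='b' == 'b' -> 1
s[0]='c' != 'b' -> 0
s[0]='b' == 'b' -> 1
s[0]='a' != 'b' -> 0
s[0]='a' != 'b' -> 0
Sum: 0 + 0 + 0 + 1 + 0 + 0 + 0 + 0 + 1 + 0 + 1 + 0 + 0 = 3

3


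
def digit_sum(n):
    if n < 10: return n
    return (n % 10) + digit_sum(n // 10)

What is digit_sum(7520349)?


digit_sum(7520349) = 9 + digit_sum(752034)
digit_sum(752034) = 4 + digit_sum(75203)
digit_sum(75203) = 3 + digit_sum(7520)
digit_sum(7520) = 0 + digit_sum(752)
digit_sum(752) = 2 + digit_sum(75)
digit_sum(75) = 5 + digit_sum(7)
digit_sum(7) = 7  (base case)
Total: 9 + 4 + 3 + 0 + 2 + 5 + 7 = 30

30


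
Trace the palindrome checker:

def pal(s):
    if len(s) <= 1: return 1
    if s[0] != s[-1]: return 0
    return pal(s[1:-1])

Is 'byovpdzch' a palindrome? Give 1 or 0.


pal('byovpdzch'): s[0]='b' != s[-1]='h' -> return 0
Result: 0 (not a palindrome)

0


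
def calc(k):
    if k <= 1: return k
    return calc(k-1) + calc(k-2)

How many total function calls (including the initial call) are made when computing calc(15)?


Let C(n) = total calls for calc(n)
C(0) = 1, C(1) = 1
C(2) = 1 + C(1) + C(0) = 1 + 1 + 1 = 3
C(3) = 1 + C(2) + C(1) = 1 + 3 + 1 = 5
C(4) = 1 + C(3) + C(2) = 1 + 5 + 3 = 9
C(5) = 1 + C(4) + C(3) = 1 + 9 + 5 = 15
C(6) = 1 + C(5) + C(4) = 1 + 15 + 9 = 25
C(7) = 1 + C(6) + C(5) = 1 + 25 + 15 = 41
C(8) = 1 + C(7) + C(6) = 1 + 41 + 25 = 67
C(9) = 1 + C(8) + C(7) = 1 + 67 + 41 = 109
C(10) = 1 + C(9) + C(8) = 1 + 109 + 67 = 177
C(11) = 1 + C(10) + C(9) = 1 + 177 + 109 = 287
C(12) = 1 + C(11) + C(10) = 1 + 287 + 177 = 465
C(13) = 1 + C(12) + C(11) = 1 + 465 + 287 = 753
C(14) = 1 + C(13) + C(12) = 1 + 753 + 465 = 1219
C(15) = 1 + C(14) + C(13) = 1 + 1219 + 753 = 1973

1973


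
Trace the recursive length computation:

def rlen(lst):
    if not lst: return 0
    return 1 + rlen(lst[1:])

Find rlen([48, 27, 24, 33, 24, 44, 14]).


rlen([48, 27, 24, 33, 24, 44, 14]) = 1 + rlen([27, 24, 33, 24, 44, 14])
rlen([27, 24, 33, 24, 44, 14]) = 1 + rlen([24, 33, 24, 44, 14])
rlen([24, 33, 24, 44, 14]) = 1 + rlen([33, 24, 44, 14])
rlen([33, 24, 44, 14]) = 1 + rlen([24, 44, 14])
rlen([24, 44, 14]) = 1 + rlen([44, 14])
rlen([44, 14]) = 1 + rlen([14])
rlen([14]) = 1 + rlen([])
rlen([]) = 0  (base case)
Unwinding: 1 + 1 + 1 + 1 + 1 + 1 + 1 + 0 = 7

7


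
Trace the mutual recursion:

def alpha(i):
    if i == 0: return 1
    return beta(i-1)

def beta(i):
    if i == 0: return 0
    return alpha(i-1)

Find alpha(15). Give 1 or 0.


alpha(15) = beta(14)
beta(14) = alpha(13)
alpha(13) = beta(12)
beta(12) = alpha(11)
alpha(11) = beta(10)
beta(10) = alpha(9)
alpha(9) = beta(8)
beta(8) = alpha(7)
alpha(7) = beta(6)
beta(6) = alpha(5)
alpha(5) = beta(4)
beta(4) = alpha(3)
alpha(3) = beta(2)
beta(2) = alpha(1)
alpha(1) = beta(0)
beta(0) = 0  (base case)
Result: 0

0


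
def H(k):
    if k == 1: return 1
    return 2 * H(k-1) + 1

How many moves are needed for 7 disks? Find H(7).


H(7) = 2 * H(6) + 1
H(6) = 2 * H(5) + 1
H(5) = 2 * H(4) + 1
H(4) = 2 * H(3) + 1
H(3) = 2 * H(2) + 1
H(2) = 2 * H(1) + 1
H(1) = 1  (base case)
H(2) = 2 * 1 + 1 = 3
H(3) = 2 * 3 + 1 = 7
H(4) = 2 * 7 + 1 = 15
H(5) = 2 * 15 + 1 = 31
H(6) = 2 * 31 + 1 = 63
H(7) = 2 * 63 + 1 = 127

127


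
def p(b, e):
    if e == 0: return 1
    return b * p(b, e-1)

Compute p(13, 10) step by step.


p(13, 10)
= 13 * p(13, 9)
= 13 * 13 * p(13, 8)
= 13 * 13 * 13 * p(13, 7)
= 13 * 13 * 13 * 13 * p(13, 6)
= 13 * 13 * 13 * 13 * 13 * p(13, 5)
= 13 * 13 * 13 * 13 * 13 * 13 * p(13, 4)
= 13 * 13 * 13 * 13 * 13 * 13 * 13 * p(13, 3)
= 13 * 13 * 13 * 13 * 13 * 13 * 13 * 13 * p(13, 2)
= 13 * 13 * 13 * 13 * 13 * 13 * 13 * 13 * 13 * p(13, 1)
= 13 * 13 * 13 * 13 * 13 * 13 * 13 * 13 * 13 * 13 * p(13, 0)
= 13 * 13 * 13 * 13 * 13 * 13 * 13 * 13 * 13 * 13 * 1
= 137858491849

137858491849


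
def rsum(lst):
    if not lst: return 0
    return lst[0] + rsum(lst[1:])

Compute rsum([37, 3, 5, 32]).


rsum([37, 3, 5, 32]) = 37 + rsum([3, 5, 32])
rsum([3, 5, 32]) = 3 + rsum([5, 32])
rsum([5, 32]) = 5 + rsum([32])
rsum([32]) = 32 + rsum([])
rsum([]) = 0  (base case)
Total: 37 + 3 + 5 + 32 + 0 = 77

77


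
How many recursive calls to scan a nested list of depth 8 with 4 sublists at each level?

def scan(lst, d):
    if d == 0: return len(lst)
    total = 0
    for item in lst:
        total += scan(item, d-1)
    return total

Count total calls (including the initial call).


At depth 0 (root): 1 call
At depth 1: each of 1 parents calls scan on 4 children = 4 calls
At depth 2: each of 4 parents calls scan on 4 children = 16 calls
At depth 3: each of 16 parents calls scan on 4 children = 64 calls
At depth 4: each of 64 parents calls scan on 4 children = 256 calls
At depth 5: each of 256 parents calls scan on 4 children = 1024 calls
At depth 6: each of 1024 parents calls scan on 4 children = 4096 calls
At depth 7: each of 4096 parents calls scan on 4 children = 16384 calls
At depth 8: each of 16384 parents calls scan on 4 children = 65536 calls
Total: 1 + 4 + 16 + 64 + 256 + 1024 + 4096 + 16384 + 65536 = 87381

87381


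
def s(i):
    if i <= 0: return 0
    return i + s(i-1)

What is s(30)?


s(30)
= 30 + 29 + 28 + 27 + 26 + 25 + 24 + 23 + 22 + 21 + 20 + 19 + 18 + 17 + 16 + 15 + 14 + 13 + 12 + 11 + 10 + 9 + 8 + 7 + 6 + 5 + 4 + 3 + 2 + 1 + s(0)
= 30 + 29 + 28 + 27 + 26 + 25 + 24 + 23 + 22 + 21 + 20 + 19 + 18 + 17 + 16 + 15 + 14 + 13 + 12 + 11 + 10 + 9 + 8 + 7 + 6 + 5 + 4 + 3 + 2 + 1 + 0
= 465

465


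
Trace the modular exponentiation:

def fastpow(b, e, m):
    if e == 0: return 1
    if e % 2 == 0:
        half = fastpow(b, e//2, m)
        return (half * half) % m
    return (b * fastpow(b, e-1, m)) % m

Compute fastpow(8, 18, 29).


fastpow(8, 18, 29): e is even, compute fastpow(8, 9, 29)
  fastpow(8, 9, 29): e is odd, compute fastpow(8, 8, 29)
    fastpow(8, 8, 29): e is even, compute fastpow(8, 4, 29)
      fastpow(8, 4, 29): e is even, compute fastpow(8, 2, 29)
        fastpow(8, 2, 29): e is even, compute fastpow(8, 1, 29)
          fastpow(8, 1, 29): e is odd, compute fastpow(8, 0, 29)
          fastpow(8, 0, 29) = 1
          (8 * 1) % 29 = 8
        half=8, (8*8) % 29 = 6
      half=6, (6*6) % 29 = 7
    half=7, (7*7) % 29 = 20
  (8 * 20) % 29 = 15
half=15, (15*15) % 29 = 22

22


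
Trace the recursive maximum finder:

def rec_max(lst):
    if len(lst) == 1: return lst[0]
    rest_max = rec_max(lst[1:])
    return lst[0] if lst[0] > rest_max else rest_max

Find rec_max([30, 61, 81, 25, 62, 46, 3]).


rec_max([30, 61, 81, 25, 62, 46, 3]): compare 30 with rec_max([61, 81, 25, 62, 46, 3])
rec_max([61, 81, 25, 62, 46, 3]): compare 61 with rec_max([81, 25, 62, 46, 3])
rec_max([81, 25, 62, 46, 3]): compare 81 with rec_max([25, 62, 46, 3])
rec_max([25, 62, 46, 3]): compare 25 with rec_max([62, 46, 3])
rec_max([62, 46, 3]): compare 62 with rec_max([46, 3])
rec_max([46, 3]): compare 46 with rec_max([3])
rec_max([3]) = 3  (base case)
Compare 46 with 3 -> 46
Compare 62 with 46 -> 62
Compare 25 with 62 -> 62
Compare 81 with 62 -> 81
Compare 61 with 81 -> 81
Compare 30 with 81 -> 81

81


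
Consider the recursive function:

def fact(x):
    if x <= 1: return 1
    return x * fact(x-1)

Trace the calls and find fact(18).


fact(18)
= 18 * fact(17)
= 18 * 17 * fact(16)
= 18 * 17 * 16 * fact(15)
= 18 * 17 * 16 * 15 * fact(14)
= 18 * 17 * 16 * 15 * 14 * fact(13)
= 18 * 17 * 16 * 15 * 14 * 13 * fact(12)
= 18 * 17 * 16 * 15 * 14 * 13 * 12 * fact(11)
= 18 * 17 * 16 * 15 * 14 * 13 * 12 * 11 * fact(10)
= 18 * 17 * 16 * 15 * 14 * 13 * 12 * 11 * 10 * fact(9)
= 18 * 17 * 16 * 15 * 14 * 13 * 12 * 11 * 10 * 9 * fact(8)
= 18 * 17 * 16 * 15 * 14 * 13 * 12 * 11 * 10 * 9 * 8 * fact(7)
= 18 * 17 * 16 * 15 * 14 * 13 * 12 * 11 * 10 * 9 * 8 * 7 * fact(6)
= 18 * 17 * 16 * 15 * 14 * 13 * 12 * 11 * 10 * 9 * 8 * 7 * 6 * fact(5)
= 18 * 17 * 16 * 15 * 14 * 13 * 12 * 11 * 10 * 9 * 8 * 7 * 6 * 5 * fact(4)
= 18 * 17 * 16 * 15 * 14 * 13 * 12 * 11 * 10 * 9 * 8 * 7 * 6 * 5 * 4 * fact(3)
= 18 * 17 * 16 * 15 * 14 * 13 * 12 * 11 * 10 * 9 * 8 * 7 * 6 * 5 * 4 * 3 * fact(2)
= 18 * 17 * 16 * 15 * 14 * 13 * 12 * 11 * 10 * 9 * 8 * 7 * 6 * 5 * 4 * 3 * 2 * fact(1)
= 18 * 17 * 16 * 15 * 14 * 13 * 12 * 11 * 10 * 9 * 8 * 7 * 6 * 5 * 4 * 3 * 2 * 1
= 6402373705728000

6402373705728000
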